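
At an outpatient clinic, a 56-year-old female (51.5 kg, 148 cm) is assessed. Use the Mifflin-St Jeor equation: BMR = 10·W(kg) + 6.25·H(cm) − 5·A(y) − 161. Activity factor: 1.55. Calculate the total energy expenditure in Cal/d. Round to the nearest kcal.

Mifflin-St Jeor (female): BMR = 10(51.5) + 6.25(148) − 5(56) − 161 = 515 + 925 − 280 − 161 = 999 kcal/day.
TEE = BMR × activity factor = 999 × 1.55 = 1548.45 kcal/day.

1548 Cal/d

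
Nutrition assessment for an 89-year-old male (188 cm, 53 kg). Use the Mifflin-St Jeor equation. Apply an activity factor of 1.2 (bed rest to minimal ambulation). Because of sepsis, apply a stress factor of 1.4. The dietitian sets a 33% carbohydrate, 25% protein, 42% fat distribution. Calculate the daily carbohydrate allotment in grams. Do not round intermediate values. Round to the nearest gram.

175 g/day

Mifflin-St Jeor (male): BMR = 10(53) + 6.25(188) − 5(89) + 5 = 530 + 1175 − 445 + 5 = 1265 kcal/day.
TEE = 1265 × 1.2 = 1518 kcal/day.
With stress factor 1.4: 1518 × 1.4 = 2125.2 kcal/day.
Carbohydrate energy = 33% × 2125.2 = 701.316 kcal.
Carbohydrate = 701.316 ÷ 4 kcal/g = 175.329 g.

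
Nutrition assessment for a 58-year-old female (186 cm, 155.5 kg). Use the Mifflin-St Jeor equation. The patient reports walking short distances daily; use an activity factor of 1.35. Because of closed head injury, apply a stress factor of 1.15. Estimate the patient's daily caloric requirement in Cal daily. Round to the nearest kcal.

Mifflin-St Jeor (female): BMR = 10(155.5) + 6.25(186) − 5(58) − 161 = 1555 + 1162.5 − 290 − 161 = 2266.5 kcal/day.
TEE = BMR × activity factor = 2266.5 × 1.35 = 3059.775 kcal/day.
Apply stress factor: 3059.775 × 1.15 = 3518.7413 kcal/day.

3519 Cal daily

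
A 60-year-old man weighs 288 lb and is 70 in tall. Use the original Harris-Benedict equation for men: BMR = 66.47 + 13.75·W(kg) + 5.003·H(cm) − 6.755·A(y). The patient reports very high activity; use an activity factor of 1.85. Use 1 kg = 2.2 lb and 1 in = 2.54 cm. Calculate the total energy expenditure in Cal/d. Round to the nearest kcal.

4349 Cal/d

Convert to metric: weight = 288 ÷ 2.2 = 130.9091 kg; height = 70 × 2.54 = 177.8 cm.
Harris-Benedict: BMR = 66.47 + 13.75(130.9091) + 5.003(177.8) − 6.755(60) = 2350.7034 kcal/day.
TEE = BMR × activity factor = 2350.7034 × 1.85 = 4348.8013 kcal/day.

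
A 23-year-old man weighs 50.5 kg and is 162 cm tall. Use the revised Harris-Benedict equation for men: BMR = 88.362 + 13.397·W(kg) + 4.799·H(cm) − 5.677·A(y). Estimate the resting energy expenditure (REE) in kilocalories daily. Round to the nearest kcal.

Harris-Benedict: BMR = 88.362 + 13.397(50.5) + 4.799(162) − 5.677(23) = 1411.7775 kcal/day.

1412 kilocalories daily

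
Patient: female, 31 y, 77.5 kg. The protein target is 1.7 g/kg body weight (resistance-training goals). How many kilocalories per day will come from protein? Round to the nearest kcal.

Protein = 1.7 g/kg × 77.5 kg = 131.75 g/day.
Protein energy = 131.75 g × 4 kcal/g = 527 kcal/day.

527 kcal/day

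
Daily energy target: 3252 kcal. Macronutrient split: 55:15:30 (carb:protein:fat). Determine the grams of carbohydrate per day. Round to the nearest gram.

Carbohydrate energy = 55% × 3252 = 1788.6 kcal.
At 4 kcal/g: 1788.6 ÷ 4 = 447.15 g.

447 g/day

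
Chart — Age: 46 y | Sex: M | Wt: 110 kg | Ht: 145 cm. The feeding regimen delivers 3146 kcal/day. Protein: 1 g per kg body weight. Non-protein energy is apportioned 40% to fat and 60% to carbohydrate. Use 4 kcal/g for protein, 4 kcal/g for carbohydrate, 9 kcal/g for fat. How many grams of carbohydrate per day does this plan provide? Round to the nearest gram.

406 g/day

Protein = 1 × 110 = 110 g → 110 × 4 = 440 kcal.
Non-protein calories = 3146 − 440 = 2706 kcal.
Fat: 40% × 2706 = 1082.4 kcal; carbohydrate: 1623.6 kcal.
Carbohydrate: 1623.6 kcal ÷ 4 kcal/g = 405.9 g.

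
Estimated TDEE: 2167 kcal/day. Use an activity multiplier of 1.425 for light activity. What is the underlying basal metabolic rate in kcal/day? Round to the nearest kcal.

1521 kcal/day

BMR = TEE ÷ activity factor = 2167 ÷ 1.425 = 1520.7018 kcal/day.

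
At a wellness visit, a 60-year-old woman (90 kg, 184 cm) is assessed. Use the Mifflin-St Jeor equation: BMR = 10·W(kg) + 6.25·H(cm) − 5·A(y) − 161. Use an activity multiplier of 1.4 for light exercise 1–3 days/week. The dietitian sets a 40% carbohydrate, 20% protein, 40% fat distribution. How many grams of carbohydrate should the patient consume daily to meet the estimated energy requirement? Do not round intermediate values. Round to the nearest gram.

222 g/day

Mifflin-St Jeor (female): BMR = 10(90) + 6.25(184) − 5(60) − 161 = 900 + 1150 − 300 − 161 = 1589 kcal/day.
TEE = 1589 × 1.4 = 2224.6 kcal/day.
Carbohydrate energy = 40% × 2224.6 = 889.84 kcal.
Carbohydrate = 889.84 ÷ 4 kcal/g = 222.46 g.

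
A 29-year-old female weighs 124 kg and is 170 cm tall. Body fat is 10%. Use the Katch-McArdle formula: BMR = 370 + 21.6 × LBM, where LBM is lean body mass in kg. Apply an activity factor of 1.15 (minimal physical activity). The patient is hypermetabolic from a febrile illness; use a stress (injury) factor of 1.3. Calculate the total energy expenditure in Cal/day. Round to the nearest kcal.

LBM = 124 × (1 − 0.1) = 111.6 kg. Katch-McArdle: BMR = 370 + 21.6 × 111.6 = 2780.56 kcal/day.
TEE = BMR × activity factor = 2780.56 × 1.15 = 3197.644 kcal/day.
Apply stress factor: 3197.644 × 1.3 = 4156.9372 kcal/day.

4157 Cal/day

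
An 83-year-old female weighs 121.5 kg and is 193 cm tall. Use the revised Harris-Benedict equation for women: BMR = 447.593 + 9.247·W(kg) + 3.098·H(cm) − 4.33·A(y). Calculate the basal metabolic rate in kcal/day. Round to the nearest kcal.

1810 kcal/day

Harris-Benedict: BMR = 447.593 + 9.247(121.5) + 3.098(193) − 4.33(83) = 1809.6275 kcal/day.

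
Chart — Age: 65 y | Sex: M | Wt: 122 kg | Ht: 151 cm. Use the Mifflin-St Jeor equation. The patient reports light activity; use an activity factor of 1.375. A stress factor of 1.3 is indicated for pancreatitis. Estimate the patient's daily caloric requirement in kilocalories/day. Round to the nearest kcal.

3296 kilocalories/day

Mifflin-St Jeor (male): BMR = 10(122) + 6.25(151) − 5(65) + 5 = 1220 + 943.75 − 325 + 5 = 1843.75 kcal/day.
TEE = BMR × activity factor = 1843.75 × 1.375 = 2535.1563 kcal/day.
Apply stress factor: 2535.1563 × 1.3 = 3295.7031 kcal/day.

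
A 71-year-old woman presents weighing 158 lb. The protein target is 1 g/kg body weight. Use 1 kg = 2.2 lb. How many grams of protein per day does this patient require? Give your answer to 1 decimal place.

71.8 g/day

Weight in kg = 158 ÷ 2.2 = 71.8182 kg.
Protein = 1 g/kg × 71.8182 kg = 71.8182 g/day.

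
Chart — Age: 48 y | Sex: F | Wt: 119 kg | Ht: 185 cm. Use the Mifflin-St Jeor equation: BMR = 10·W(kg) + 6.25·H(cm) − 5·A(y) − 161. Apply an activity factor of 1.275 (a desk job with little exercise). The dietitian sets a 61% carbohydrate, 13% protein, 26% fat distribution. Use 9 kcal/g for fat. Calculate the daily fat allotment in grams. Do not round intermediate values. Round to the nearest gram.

72 g/day

Mifflin-St Jeor (female): BMR = 10(119) + 6.25(185) − 5(48) − 161 = 1190 + 1156.25 − 240 − 161 = 1945.25 kcal/day.
TEE = 1945.25 × 1.275 = 2480.1938 kcal/day.
Fat energy = 26% × 2480.1938 = 644.8504 kcal.
Fat = 644.8504 ÷ 9 kcal/g = 71.65 g.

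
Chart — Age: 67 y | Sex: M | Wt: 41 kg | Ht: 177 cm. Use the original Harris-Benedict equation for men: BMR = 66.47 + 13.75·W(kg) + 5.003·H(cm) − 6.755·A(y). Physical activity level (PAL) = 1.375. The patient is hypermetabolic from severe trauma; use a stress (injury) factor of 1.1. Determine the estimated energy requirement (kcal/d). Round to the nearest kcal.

1608 kcal/d

Harris-Benedict: BMR = 66.47 + 13.75(41) + 5.003(177) − 6.755(67) = 1063.166 kcal/day.
TEE = BMR × activity factor = 1063.166 × 1.375 = 1461.8533 kcal/day.
Apply stress factor: 1461.8533 × 1.1 = 1608.0386 kcal/day.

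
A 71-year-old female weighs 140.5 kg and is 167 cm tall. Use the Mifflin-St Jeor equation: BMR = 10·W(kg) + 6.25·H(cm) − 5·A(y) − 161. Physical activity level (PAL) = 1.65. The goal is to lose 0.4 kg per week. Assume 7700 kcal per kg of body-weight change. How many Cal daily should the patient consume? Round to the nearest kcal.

2749 Cal daily

Mifflin-St Jeor (female): BMR = 10(140.5) + 6.25(167) − 5(71) − 161 = 1405 + 1043.75 − 355 − 161 = 1932.75 kcal/day.
TEE = 1932.75 × 1.65 = 3189.0375 kcal/day.
Required daily deficit = 0.4 × 7700 ÷ 7 = 440 kcal/day.
Target intake = 3189.0375 − 440 = 2749.0375 kcal/day.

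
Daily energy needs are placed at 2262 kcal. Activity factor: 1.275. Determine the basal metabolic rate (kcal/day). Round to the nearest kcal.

BMR = TEE ÷ activity factor = 2262 ÷ 1.275 = 1774.1176 kcal/day.

1774 kcal/day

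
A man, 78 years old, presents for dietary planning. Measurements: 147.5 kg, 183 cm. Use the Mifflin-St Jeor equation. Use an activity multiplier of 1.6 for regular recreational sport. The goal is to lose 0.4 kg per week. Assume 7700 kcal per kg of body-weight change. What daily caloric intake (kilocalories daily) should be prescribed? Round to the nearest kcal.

3134 kilocalories daily

Mifflin-St Jeor (male): BMR = 10(147.5) + 6.25(183) − 5(78) + 5 = 1475 + 1143.75 − 390 + 5 = 2233.75 kcal/day.
TEE = 2233.75 × 1.6 = 3574 kcal/day.
Required daily deficit = 0.4 × 7700 ÷ 7 = 440 kcal/day.
Target intake = 3574 − 440 = 3134 kcal/day.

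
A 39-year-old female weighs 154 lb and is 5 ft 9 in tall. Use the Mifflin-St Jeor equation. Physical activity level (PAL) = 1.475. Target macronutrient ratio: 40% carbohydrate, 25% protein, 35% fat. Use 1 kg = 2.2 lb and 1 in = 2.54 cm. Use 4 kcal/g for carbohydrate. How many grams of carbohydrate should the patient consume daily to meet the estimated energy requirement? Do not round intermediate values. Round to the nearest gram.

212 g/day

Convert to metric: weight = 154 ÷ 2.2 = 70 kg; height = (5×12 + 9) × 2.54 = 69 × 2.54 = 175.26 cm.
Mifflin-St Jeor (female): BMR = 10(70) + 6.25(175.26) − 5(39) − 161 = 700 + 1095.375 − 195 − 161 = 1439.375 kcal/day.
TEE = 1439.375 × 1.475 = 2123.0781 kcal/day.
Carbohydrate energy = 40% × 2123.0781 = 849.2313 kcal.
Carbohydrate = 849.2313 ÷ 4 kcal/g = 212.3078 g.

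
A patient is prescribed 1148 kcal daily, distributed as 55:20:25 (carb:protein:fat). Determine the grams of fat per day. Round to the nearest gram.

32 g/day

Fat energy = 25% × 1148 = 287 kcal.
At 9 kcal/g: 287 ÷ 9 = 31.8889 g.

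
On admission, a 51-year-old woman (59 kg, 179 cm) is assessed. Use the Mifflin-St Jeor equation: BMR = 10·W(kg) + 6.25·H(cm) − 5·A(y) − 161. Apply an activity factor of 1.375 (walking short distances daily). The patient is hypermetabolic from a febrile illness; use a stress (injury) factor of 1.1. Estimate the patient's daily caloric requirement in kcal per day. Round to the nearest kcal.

Mifflin-St Jeor (female): BMR = 10(59) + 6.25(179) − 5(51) − 161 = 590 + 1118.75 − 255 − 161 = 1292.75 kcal/day.
TEE = BMR × activity factor = 1292.75 × 1.375 = 1777.5313 kcal/day.
Apply stress factor: 1777.5313 × 1.1 = 1955.2844 kcal/day.

1955 kcal per day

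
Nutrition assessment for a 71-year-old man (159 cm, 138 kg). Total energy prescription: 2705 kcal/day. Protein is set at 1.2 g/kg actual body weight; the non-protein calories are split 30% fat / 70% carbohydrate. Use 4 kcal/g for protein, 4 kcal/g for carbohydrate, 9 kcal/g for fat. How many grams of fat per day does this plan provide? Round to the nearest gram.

68 g/day

Protein = 1.2 × 138 = 165.6 g → 165.6 × 4 = 662.4 kcal.
Non-protein calories = 2705 − 662.4 = 2042.6 kcal.
Fat: 30% × 2042.6 = 612.78 kcal; carbohydrate: 1429.82 kcal.
Fat: 612.78 kcal ÷ 9 kcal/g = 68.0867 g.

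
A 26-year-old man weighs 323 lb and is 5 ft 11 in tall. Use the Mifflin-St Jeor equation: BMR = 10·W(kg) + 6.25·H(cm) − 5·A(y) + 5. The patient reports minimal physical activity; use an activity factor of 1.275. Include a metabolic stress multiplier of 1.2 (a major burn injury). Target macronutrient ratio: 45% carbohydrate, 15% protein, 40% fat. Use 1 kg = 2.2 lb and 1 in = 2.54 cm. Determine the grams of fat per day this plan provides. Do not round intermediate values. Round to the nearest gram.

168 g/day

Convert to metric: weight = 323 ÷ 2.2 = 146.8182 kg; height = (5×12 + 11) × 2.54 = 71 × 2.54 = 180.34 cm.
Mifflin-St Jeor (male): BMR = 10(146.8182) + 6.25(180.34) − 5(26) + 5 = 1468.1818 + 1127.125 − 130 + 5 = 2470.3068 kcal/day.
TEE = 2470.3068 × 1.275 = 3149.6412 kcal/day.
With stress factor 1.2: 3149.6412 × 1.2 = 3779.5694 kcal/day.
Fat energy = 40% × 3779.5694 = 1511.8278 kcal.
Fat = 1511.8278 ÷ 9 kcal/g = 167.9809 g.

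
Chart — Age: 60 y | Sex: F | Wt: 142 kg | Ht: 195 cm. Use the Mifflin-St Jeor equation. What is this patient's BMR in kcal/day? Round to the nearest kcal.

2178 kcal/day

Mifflin-St Jeor (female): BMR = 10(142) + 6.25(195) − 5(60) − 161 = 1420 + 1218.75 − 300 − 161 = 2177.75 kcal/day.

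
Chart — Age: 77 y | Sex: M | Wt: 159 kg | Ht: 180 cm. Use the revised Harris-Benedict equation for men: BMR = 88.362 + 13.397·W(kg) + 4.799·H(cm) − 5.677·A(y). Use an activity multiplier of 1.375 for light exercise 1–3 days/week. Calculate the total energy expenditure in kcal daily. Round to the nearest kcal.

3637 kcal daily

Harris-Benedict: BMR = 88.362 + 13.397(159) + 4.799(180) − 5.677(77) = 2645.176 kcal/day.
TEE = BMR × activity factor = 2645.176 × 1.375 = 3637.117 kcal/day.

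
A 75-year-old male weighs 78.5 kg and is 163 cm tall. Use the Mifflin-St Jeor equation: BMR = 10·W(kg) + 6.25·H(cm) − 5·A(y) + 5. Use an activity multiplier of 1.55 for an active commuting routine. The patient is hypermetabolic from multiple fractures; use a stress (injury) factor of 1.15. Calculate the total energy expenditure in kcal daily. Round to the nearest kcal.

2556 kcal daily

Mifflin-St Jeor (male): BMR = 10(78.5) + 6.25(163) − 5(75) + 5 = 785 + 1018.75 − 375 + 5 = 1433.75 kcal/day.
TEE = BMR × activity factor = 1433.75 × 1.55 = 2222.3125 kcal/day.
Apply stress factor: 2222.3125 × 1.15 = 2555.6594 kcal/day.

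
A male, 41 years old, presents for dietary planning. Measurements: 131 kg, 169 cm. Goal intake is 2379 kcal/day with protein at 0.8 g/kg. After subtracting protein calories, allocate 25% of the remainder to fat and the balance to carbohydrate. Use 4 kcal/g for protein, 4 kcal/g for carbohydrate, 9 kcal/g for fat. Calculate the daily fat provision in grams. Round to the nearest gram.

54 g/day

Protein = 0.8 × 131 = 104.8 g → 104.8 × 4 = 419.2 kcal.
Non-protein calories = 2379 − 419.2 = 1959.8 kcal.
Fat: 25% × 1959.8 = 489.95 kcal; carbohydrate: 1469.85 kcal.
Fat: 489.95 kcal ÷ 9 kcal/g = 54.4389 g.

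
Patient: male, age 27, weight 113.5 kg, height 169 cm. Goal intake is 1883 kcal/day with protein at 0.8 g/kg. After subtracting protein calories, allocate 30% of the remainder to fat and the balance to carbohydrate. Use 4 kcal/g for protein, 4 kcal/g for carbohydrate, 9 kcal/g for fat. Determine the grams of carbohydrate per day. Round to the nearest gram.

266 g/day

Protein = 0.8 × 113.5 = 90.8 g → 90.8 × 4 = 363.2 kcal.
Non-protein calories = 1883 − 363.2 = 1519.8 kcal.
Fat: 30% × 1519.8 = 455.94 kcal; carbohydrate: 1063.86 kcal.
Carbohydrate: 1063.86 kcal ÷ 4 kcal/g = 265.965 g.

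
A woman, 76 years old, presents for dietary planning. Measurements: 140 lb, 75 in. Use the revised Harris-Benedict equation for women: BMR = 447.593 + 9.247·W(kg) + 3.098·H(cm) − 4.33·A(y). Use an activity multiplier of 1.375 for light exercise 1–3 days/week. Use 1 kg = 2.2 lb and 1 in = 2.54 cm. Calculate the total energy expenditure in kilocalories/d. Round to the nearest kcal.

Convert to metric: weight = 140 ÷ 2.2 = 63.6364 kg; height = 75 × 2.54 = 190.5 cm.
Harris-Benedict: BMR = 447.593 + 9.247(63.6364) + 3.098(190.5) − 4.33(76) = 1297.1275 kcal/day.
TEE = BMR × activity factor = 1297.1275 × 1.375 = 1783.5503 kcal/day.

1784 kilocalories/d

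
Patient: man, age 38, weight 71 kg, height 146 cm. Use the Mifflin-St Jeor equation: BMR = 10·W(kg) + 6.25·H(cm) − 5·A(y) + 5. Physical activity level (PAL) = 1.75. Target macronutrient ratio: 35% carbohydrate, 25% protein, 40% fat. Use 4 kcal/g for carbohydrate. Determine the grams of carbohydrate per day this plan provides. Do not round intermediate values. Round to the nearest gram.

220 g/day

Mifflin-St Jeor (male): BMR = 10(71) + 6.25(146) − 5(38) + 5 = 710 + 912.5 − 190 + 5 = 1437.5 kcal/day.
TEE = 1437.5 × 1.75 = 2515.625 kcal/day.
Carbohydrate energy = 35% × 2515.625 = 880.4688 kcal.
Carbohydrate = 880.4688 ÷ 4 kcal/g = 220.1172 g.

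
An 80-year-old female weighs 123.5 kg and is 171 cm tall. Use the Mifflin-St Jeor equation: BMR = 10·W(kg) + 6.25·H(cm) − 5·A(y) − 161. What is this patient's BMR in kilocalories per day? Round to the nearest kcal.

Mifflin-St Jeor (female): BMR = 10(123.5) + 6.25(171) − 5(80) − 161 = 1235 + 1068.75 − 400 − 161 = 1742.75 kcal/day.

1743 kilocalories per day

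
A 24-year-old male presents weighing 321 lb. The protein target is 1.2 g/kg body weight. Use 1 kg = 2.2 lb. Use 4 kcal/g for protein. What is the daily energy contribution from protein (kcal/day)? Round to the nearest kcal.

Weight in kg = 321 ÷ 2.2 = 145.9091 kg.
Protein = 1.2 g/kg × 145.9091 kg = 175.0909 g/day.
Protein energy = 175.0909 g × 4 kcal/g = 700.3636 kcal/day.

700 kcal/day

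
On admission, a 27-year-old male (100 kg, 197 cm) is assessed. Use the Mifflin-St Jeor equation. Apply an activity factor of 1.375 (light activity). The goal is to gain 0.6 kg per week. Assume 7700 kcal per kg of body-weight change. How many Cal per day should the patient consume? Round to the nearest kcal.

3549 Cal per day

Mifflin-St Jeor (male): BMR = 10(100) + 6.25(197) − 5(27) + 5 = 1000 + 1231.25 − 135 + 5 = 2101.25 kcal/day.
TEE = 2101.25 × 1.375 = 2889.2188 kcal/day.
Required daily surplus = 0.6 × 7700 ÷ 7 = 660 kcal/day.
Target intake = 2889.2188 + 660 = 3549.2188 kcal/day.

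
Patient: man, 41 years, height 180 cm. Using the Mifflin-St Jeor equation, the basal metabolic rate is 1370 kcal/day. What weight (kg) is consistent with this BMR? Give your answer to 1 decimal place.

44.5 kg

1370 = 10·W + 6.25(180) − 5(41) + 5
10·W = 1370 − 925 = 445, so W = 44.5 kg.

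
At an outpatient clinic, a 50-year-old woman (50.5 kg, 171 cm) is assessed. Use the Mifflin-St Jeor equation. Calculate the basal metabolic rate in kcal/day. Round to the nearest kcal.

Mifflin-St Jeor (female): BMR = 10(50.5) + 6.25(171) − 5(50) − 161 = 505 + 1068.75 − 250 − 161 = 1162.75 kcal/day.

1163 kcal/day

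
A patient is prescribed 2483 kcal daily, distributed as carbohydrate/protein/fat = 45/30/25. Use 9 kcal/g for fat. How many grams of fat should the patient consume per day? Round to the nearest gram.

Fat energy = 25% × 2483 = 620.75 kcal.
At 9 kcal/g: 620.75 ÷ 9 = 68.9722 g.

69 g/day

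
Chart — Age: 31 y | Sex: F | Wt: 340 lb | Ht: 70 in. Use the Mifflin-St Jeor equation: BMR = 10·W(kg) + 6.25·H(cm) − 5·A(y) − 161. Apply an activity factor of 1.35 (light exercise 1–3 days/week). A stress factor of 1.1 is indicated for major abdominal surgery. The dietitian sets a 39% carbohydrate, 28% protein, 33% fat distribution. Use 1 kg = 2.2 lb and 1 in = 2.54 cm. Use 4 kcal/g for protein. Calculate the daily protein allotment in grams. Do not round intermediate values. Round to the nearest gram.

243 g/day

Convert to metric: weight = 340 ÷ 2.2 = 154.5455 kg; height = 70 × 2.54 = 177.8 cm.
Mifflin-St Jeor (female): BMR = 10(154.5455) + 6.25(177.8) − 5(31) − 161 = 1545.4545 + 1111.25 − 155 − 161 = 2340.7045 kcal/day.
TEE = 2340.7045 × 1.35 = 3159.9511 kcal/day.
With stress factor 1.1: 3159.9511 × 1.1 = 3475.9463 kcal/day.
Protein energy = 28% × 3475.9463 = 973.265 kcal.
Protein = 973.265 ÷ 4 kcal/g = 243.3162 g.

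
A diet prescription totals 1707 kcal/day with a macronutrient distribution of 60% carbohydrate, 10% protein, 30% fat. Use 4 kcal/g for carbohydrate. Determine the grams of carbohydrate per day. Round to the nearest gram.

256 g/day

Carbohydrate energy = 60% × 1707 = 1024.2 kcal.
At 4 kcal/g: 1024.2 ÷ 4 = 256.05 g.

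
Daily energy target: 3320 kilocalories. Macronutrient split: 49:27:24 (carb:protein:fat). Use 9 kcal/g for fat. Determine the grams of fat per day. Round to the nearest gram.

89 g/day

Fat energy = 24% × 3320 = 796.8 kcal.
At 9 kcal/g: 796.8 ÷ 9 = 88.5333 g.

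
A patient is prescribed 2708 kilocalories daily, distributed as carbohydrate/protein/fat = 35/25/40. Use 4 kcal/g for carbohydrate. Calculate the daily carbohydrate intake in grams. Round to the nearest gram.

Carbohydrate energy = 35% × 2708 = 947.8 kcal.
At 4 kcal/g: 947.8 ÷ 4 = 236.95 g.

237 g/day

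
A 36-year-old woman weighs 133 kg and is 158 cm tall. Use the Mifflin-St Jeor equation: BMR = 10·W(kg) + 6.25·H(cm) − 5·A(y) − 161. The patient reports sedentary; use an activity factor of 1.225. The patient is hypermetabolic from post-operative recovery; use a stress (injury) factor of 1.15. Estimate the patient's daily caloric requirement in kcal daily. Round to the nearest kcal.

Mifflin-St Jeor (female): BMR = 10(133) + 6.25(158) − 5(36) − 161 = 1330 + 987.5 − 180 − 161 = 1976.5 kcal/day.
TEE = BMR × activity factor = 1976.5 × 1.225 = 2421.2125 kcal/day.
Apply stress factor: 2421.2125 × 1.15 = 2784.3944 kcal/day.

2784 kcal daily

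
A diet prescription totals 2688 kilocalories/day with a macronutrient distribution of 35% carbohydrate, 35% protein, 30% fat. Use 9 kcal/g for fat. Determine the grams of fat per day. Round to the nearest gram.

Fat energy = 30% × 2688 = 806.4 kcal.
At 9 kcal/g: 806.4 ÷ 9 = 89.6 g.

90 g/day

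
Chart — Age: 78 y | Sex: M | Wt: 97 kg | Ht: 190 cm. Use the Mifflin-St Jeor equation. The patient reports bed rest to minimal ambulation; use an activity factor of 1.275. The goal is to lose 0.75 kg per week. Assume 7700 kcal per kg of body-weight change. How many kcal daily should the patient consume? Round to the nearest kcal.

1435 kcal daily

Mifflin-St Jeor (male): BMR = 10(97) + 6.25(190) − 5(78) + 5 = 970 + 1187.5 − 390 + 5 = 1772.5 kcal/day.
TEE = 1772.5 × 1.275 = 2259.9375 kcal/day.
Required daily deficit = 0.75 × 7700 ÷ 7 = 825 kcal/day.
Target intake = 2259.9375 − 825 = 1434.9375 kcal/day.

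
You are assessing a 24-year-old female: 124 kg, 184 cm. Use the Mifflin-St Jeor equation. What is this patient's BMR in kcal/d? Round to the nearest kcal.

Mifflin-St Jeor (female): BMR = 10(124) + 6.25(184) − 5(24) − 161 = 1240 + 1150 − 120 − 161 = 2109 kcal/day.

2109 kcal/d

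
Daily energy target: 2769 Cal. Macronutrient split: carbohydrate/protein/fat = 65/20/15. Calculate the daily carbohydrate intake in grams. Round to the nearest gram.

Carbohydrate energy = 65% × 2769 = 1799.85 kcal.
At 4 kcal/g: 1799.85 ÷ 4 = 449.9625 g.

450 g/day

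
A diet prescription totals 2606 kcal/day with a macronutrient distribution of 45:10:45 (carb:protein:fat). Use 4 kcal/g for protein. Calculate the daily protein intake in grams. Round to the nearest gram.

65 g/day

Protein energy = 10% × 2606 = 260.6 kcal.
At 4 kcal/g: 260.6 ÷ 4 = 65.15 g.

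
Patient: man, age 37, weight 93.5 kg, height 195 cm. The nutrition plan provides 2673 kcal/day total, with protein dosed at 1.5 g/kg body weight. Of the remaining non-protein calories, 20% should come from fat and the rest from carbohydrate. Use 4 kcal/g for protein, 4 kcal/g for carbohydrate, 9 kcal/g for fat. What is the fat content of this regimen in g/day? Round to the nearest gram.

Protein = 1.5 × 93.5 = 140.25 g → 140.25 × 4 = 561 kcal.
Non-protein calories = 2673 − 561 = 2112 kcal.
Fat: 20% × 2112 = 422.4 kcal; carbohydrate: 1689.6 kcal.
Fat: 422.4 kcal ÷ 9 kcal/g = 46.9333 g.

47 g/day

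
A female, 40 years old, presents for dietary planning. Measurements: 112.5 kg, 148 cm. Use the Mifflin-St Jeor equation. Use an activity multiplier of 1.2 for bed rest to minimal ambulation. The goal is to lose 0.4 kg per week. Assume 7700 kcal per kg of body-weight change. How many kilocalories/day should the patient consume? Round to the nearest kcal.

1587 kilocalories/day

Mifflin-St Jeor (female): BMR = 10(112.5) + 6.25(148) − 5(40) − 161 = 1125 + 925 − 200 − 161 = 1689 kcal/day.
TEE = 1689 × 1.2 = 2026.8 kcal/day.
Required daily deficit = 0.4 × 7700 ÷ 7 = 440 kcal/day.
Target intake = 2026.8 − 440 = 1586.8 kcal/day.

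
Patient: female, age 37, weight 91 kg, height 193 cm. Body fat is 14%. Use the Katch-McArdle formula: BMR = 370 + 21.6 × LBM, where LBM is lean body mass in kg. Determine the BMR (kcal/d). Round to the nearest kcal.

LBM = 91 × (1 − 0.14) = 78.26 kg. Katch-McArdle: BMR = 370 + 21.6 × 78.26 = 2060.416 kcal/day.

2060 kcal/d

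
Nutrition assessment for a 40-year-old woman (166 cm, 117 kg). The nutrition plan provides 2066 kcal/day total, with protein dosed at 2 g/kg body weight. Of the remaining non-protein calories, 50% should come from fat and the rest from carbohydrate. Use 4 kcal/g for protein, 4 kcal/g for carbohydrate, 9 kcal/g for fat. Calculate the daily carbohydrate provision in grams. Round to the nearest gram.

Protein = 2 × 117 = 234 g → 234 × 4 = 936 kcal.
Non-protein calories = 2066 − 936 = 1130 kcal.
Fat: 50% × 1130 = 565 kcal; carbohydrate: 565 kcal.
Carbohydrate: 565 kcal ÷ 4 kcal/g = 141.25 g.

141 g/day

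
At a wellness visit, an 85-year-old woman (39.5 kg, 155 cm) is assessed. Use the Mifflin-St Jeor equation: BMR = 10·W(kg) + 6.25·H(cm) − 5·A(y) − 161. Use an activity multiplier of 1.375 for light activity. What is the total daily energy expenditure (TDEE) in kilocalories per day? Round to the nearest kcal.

Mifflin-St Jeor (female): BMR = 10(39.5) + 6.25(155) − 5(85) − 161 = 395 + 968.75 − 425 − 161 = 777.75 kcal/day.
TEE = BMR × activity factor = 777.75 × 1.375 = 1069.4063 kcal/day.

1069 kilocalories per day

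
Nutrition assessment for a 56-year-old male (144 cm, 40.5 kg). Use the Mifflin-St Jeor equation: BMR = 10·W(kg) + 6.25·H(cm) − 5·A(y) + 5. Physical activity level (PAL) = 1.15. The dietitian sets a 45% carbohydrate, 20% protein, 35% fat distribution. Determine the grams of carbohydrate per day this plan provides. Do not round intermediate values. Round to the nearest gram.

133 g/day

Mifflin-St Jeor (male): BMR = 10(40.5) + 6.25(144) − 5(56) + 5 = 405 + 900 − 280 + 5 = 1030 kcal/day.
TEE = 1030 × 1.15 = 1184.5 kcal/day.
Carbohydrate energy = 45% × 1184.5 = 533.025 kcal.
Carbohydrate = 533.025 ÷ 4 kcal/g = 133.2563 g.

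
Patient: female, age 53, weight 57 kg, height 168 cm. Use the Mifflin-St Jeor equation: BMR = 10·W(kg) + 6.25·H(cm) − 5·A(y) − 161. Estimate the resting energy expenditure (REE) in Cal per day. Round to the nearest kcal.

Mifflin-St Jeor (female): BMR = 10(57) + 6.25(168) − 5(53) − 161 = 570 + 1050 − 265 − 161 = 1194 kcal/day.

1194 Cal per day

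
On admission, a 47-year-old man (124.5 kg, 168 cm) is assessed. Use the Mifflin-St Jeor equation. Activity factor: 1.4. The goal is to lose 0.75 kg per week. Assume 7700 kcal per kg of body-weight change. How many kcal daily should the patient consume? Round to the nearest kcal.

Mifflin-St Jeor (male): BMR = 10(124.5) + 6.25(168) − 5(47) + 5 = 1245 + 1050 − 235 + 5 = 2065 kcal/day.
TEE = 2065 × 1.4 = 2891 kcal/day.
Required daily deficit = 0.75 × 7700 ÷ 7 = 825 kcal/day.
Target intake = 2891 − 825 = 2066 kcal/day.

2066 kcal daily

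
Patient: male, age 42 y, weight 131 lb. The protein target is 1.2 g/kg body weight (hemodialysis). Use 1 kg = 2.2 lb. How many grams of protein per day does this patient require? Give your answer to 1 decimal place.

71.5 g/day

Weight in kg = 131 ÷ 2.2 = 59.5455 kg.
Protein = 1.2 g/kg × 59.5455 kg = 71.4545 g/day.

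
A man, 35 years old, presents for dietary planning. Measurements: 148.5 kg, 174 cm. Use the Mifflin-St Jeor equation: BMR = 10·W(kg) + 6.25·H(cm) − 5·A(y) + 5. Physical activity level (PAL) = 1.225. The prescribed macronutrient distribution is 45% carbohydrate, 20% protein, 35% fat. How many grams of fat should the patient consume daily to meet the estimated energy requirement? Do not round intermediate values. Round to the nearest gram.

Mifflin-St Jeor (male): BMR = 10(148.5) + 6.25(174) − 5(35) + 5 = 1485 + 1087.5 − 175 + 5 = 2402.5 kcal/day.
TEE = 2402.5 × 1.225 = 2943.0625 kcal/day.
Fat energy = 35% × 2943.0625 = 1030.0719 kcal.
Fat = 1030.0719 ÷ 9 kcal/g = 114.4524 g.

114 g/day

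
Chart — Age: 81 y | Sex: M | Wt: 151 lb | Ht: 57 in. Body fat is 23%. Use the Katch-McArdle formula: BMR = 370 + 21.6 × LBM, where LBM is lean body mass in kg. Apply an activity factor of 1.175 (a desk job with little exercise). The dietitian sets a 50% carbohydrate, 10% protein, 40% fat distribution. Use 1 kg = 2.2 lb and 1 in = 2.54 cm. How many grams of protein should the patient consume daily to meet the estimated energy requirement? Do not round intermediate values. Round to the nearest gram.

Convert to metric: weight = 151 ÷ 2.2 = 68.6364 kg; height = 57 × 2.54 = 144.78 cm.
LBM = 68.6364 × (1 − 0.23) = 52.85 kg. Katch-McArdle: BMR = 370 + 21.6 × 52.85 = 1511.56 kcal/day.
TEE = 1511.56 × 1.175 = 1776.083 kcal/day.
Protein energy = 10% × 1776.083 = 177.6083 kcal.
Protein = 177.6083 ÷ 4 kcal/g = 44.4021 g.

44 g/day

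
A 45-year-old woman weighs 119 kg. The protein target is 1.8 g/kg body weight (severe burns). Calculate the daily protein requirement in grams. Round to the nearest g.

214 g/day

Protein = 1.8 g/kg × 119 kg = 214.2 g/day.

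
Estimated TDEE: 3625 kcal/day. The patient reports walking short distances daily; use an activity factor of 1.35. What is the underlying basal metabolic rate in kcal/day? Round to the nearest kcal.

BMR = TEE ÷ activity factor = 3625 ÷ 1.35 = 2685.1852 kcal/day.

2685 kcal/day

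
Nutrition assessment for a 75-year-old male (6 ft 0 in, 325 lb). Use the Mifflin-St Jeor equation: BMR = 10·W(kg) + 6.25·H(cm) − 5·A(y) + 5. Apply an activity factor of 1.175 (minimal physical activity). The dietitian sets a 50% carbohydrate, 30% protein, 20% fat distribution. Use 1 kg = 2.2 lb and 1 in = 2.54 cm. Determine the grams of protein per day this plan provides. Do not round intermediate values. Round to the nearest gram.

198 g/day

Convert to metric: weight = 325 ÷ 2.2 = 147.7273 kg; height = (6×12 + 0) × 2.54 = 72 × 2.54 = 182.88 cm.
Mifflin-St Jeor (male): BMR = 10(147.7273) + 6.25(182.88) − 5(75) + 5 = 1477.2727 + 1143 − 375 + 5 = 2250.2727 kcal/day.
TEE = 2250.2727 × 1.175 = 2644.0705 kcal/day.
Protein energy = 30% × 2644.0705 = 793.2211 kcal.
Protein = 793.2211 ÷ 4 kcal/g = 198.3053 g.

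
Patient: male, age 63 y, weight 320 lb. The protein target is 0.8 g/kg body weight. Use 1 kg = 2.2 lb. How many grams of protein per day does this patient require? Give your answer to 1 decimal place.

Weight in kg = 320 ÷ 2.2 = 145.4545 kg.
Protein = 0.8 g/kg × 145.4545 kg = 116.3636 g/day.

116.4 g/day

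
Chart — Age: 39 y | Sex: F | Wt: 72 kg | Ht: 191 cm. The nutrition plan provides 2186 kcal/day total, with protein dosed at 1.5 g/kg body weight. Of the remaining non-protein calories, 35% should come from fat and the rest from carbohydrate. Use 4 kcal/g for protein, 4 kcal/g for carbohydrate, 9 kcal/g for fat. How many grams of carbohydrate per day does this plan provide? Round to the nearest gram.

Protein = 1.5 × 72 = 108 g → 108 × 4 = 432 kcal.
Non-protein calories = 2186 − 432 = 1754 kcal.
Fat: 35% × 1754 = 613.9 kcal; carbohydrate: 1140.1 kcal.
Carbohydrate: 1140.1 kcal ÷ 4 kcal/g = 285.025 g.

285 g/day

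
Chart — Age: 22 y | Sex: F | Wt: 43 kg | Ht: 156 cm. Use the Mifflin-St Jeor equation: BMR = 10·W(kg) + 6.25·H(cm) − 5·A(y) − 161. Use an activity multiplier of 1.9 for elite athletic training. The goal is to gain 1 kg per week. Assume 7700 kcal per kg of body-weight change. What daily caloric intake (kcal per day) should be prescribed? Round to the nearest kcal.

3255 kcal per day

Mifflin-St Jeor (female): BMR = 10(43) + 6.25(156) − 5(22) − 161 = 430 + 975 − 110 − 161 = 1134 kcal/day.
TEE = 1134 × 1.9 = 2154.6 kcal/day.
Required daily surplus = 1 × 7700 ÷ 7 = 1100 kcal/day.
Target intake = 2154.6 + 1100 = 3254.6 kcal/day.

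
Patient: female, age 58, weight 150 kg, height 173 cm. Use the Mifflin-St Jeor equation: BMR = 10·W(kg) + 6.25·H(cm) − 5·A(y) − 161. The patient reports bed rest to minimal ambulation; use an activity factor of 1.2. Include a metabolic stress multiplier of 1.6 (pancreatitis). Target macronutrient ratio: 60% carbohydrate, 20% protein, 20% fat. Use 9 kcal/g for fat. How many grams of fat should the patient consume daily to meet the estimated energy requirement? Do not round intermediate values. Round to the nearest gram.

91 g/day

Mifflin-St Jeor (female): BMR = 10(150) + 6.25(173) − 5(58) − 161 = 1500 + 1081.25 − 290 − 161 = 2130.25 kcal/day.
TEE = 2130.25 × 1.2 = 2556.3 kcal/day.
With stress factor 1.6: 2556.3 × 1.6 = 4090.08 kcal/day.
Fat energy = 20% × 4090.08 = 818.016 kcal.
Fat = 818.016 ÷ 9 kcal/g = 90.8907 g.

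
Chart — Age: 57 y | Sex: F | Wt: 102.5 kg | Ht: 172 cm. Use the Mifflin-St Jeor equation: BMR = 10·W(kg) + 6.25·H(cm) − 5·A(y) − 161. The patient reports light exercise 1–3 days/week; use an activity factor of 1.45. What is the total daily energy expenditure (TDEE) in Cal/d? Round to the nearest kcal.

2398 Cal/d

Mifflin-St Jeor (female): BMR = 10(102.5) + 6.25(172) − 5(57) − 161 = 1025 + 1075 − 285 − 161 = 1654 kcal/day.
TEE = BMR × activity factor = 1654 × 1.45 = 2398.3 kcal/day.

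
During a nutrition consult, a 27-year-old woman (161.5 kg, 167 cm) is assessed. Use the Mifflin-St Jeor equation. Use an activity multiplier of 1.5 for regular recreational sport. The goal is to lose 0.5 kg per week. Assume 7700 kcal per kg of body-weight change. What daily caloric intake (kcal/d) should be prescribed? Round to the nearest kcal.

Mifflin-St Jeor (female): BMR = 10(161.5) + 6.25(167) − 5(27) − 161 = 1615 + 1043.75 − 135 − 161 = 2362.75 kcal/day.
TEE = 2362.75 × 1.5 = 3544.125 kcal/day.
Required daily deficit = 0.5 × 7700 ÷ 7 = 550 kcal/day.
Target intake = 3544.125 − 550 = 2994.125 kcal/day.

2994 kcal/d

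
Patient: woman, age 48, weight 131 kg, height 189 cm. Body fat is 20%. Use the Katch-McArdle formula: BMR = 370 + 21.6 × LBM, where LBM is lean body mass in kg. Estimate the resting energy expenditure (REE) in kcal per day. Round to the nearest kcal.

2634 kcal per day

LBM = 131 × (1 − 0.2) = 104.8 kg. Katch-McArdle: BMR = 370 + 21.6 × 104.8 = 2633.68 kcal/day.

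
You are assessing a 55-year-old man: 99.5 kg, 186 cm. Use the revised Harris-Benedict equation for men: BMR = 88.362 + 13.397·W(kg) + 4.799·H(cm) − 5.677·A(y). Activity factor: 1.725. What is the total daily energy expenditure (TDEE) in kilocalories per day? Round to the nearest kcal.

3453 kilocalories per day

Harris-Benedict: BMR = 88.362 + 13.397(99.5) + 4.799(186) − 5.677(55) = 2001.7425 kcal/day.
TEE = BMR × activity factor = 2001.7425 × 1.725 = 3453.0058 kcal/day.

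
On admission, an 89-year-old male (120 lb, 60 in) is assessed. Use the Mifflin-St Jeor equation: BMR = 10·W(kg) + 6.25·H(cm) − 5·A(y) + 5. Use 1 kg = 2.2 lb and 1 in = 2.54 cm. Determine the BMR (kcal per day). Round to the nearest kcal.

1058 kcal per day

Convert to metric: weight = 120 ÷ 2.2 = 54.5455 kg; height = 60 × 2.54 = 152.4 cm.
Mifflin-St Jeor (male): BMR = 10(54.5455) + 6.25(152.4) − 5(89) + 5 = 545.4545 + 952.5 − 445 + 5 = 1057.9545 kcal/day.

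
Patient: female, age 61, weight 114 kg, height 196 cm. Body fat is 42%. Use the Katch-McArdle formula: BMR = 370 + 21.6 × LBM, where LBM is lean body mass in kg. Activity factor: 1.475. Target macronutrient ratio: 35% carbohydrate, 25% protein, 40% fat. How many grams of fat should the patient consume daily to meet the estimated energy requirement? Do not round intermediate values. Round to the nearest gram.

LBM = 114 × (1 − 0.42) = 66.12 kg. Katch-McArdle: BMR = 370 + 21.6 × 66.12 = 1798.192 kcal/day.
TEE = 1798.192 × 1.475 = 2652.3332 kcal/day.
Fat energy = 40% × 2652.3332 = 1060.9333 kcal.
Fat = 1060.9333 ÷ 9 kcal/g = 117.8815 g.

118 g/day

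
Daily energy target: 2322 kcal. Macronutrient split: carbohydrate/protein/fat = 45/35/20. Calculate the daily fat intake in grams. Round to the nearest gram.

52 g/day

Fat energy = 20% × 2322 = 464.4 kcal.
At 9 kcal/g: 464.4 ÷ 9 = 51.6 g.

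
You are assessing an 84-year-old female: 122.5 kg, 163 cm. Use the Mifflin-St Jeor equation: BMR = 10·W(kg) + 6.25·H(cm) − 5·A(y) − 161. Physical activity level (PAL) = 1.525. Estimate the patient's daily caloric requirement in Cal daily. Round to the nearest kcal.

2536 Cal daily

Mifflin-St Jeor (female): BMR = 10(122.5) + 6.25(163) − 5(84) − 161 = 1225 + 1018.75 − 420 − 161 = 1662.75 kcal/day.
TEE = BMR × activity factor = 1662.75 × 1.525 = 2535.6938 kcal/day.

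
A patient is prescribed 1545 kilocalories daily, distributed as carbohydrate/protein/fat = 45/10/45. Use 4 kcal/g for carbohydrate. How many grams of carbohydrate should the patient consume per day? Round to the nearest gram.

174 g/day

Carbohydrate energy = 45% × 1545 = 695.25 kcal.
At 4 kcal/g: 695.25 ÷ 4 = 173.8125 g.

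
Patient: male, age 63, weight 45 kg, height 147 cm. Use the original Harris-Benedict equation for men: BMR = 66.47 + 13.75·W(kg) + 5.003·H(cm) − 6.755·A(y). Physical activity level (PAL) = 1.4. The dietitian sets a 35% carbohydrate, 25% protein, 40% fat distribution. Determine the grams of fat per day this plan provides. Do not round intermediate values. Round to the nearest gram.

Harris-Benedict: BMR = 66.47 + 13.75(45) + 5.003(147) − 6.755(63) = 995.096 kcal/day.
TEE = 995.096 × 1.4 = 1393.1344 kcal/day.
Fat energy = 40% × 1393.1344 = 557.2538 kcal.
Fat = 557.2538 ÷ 9 kcal/g = 61.9171 g.

62 g/day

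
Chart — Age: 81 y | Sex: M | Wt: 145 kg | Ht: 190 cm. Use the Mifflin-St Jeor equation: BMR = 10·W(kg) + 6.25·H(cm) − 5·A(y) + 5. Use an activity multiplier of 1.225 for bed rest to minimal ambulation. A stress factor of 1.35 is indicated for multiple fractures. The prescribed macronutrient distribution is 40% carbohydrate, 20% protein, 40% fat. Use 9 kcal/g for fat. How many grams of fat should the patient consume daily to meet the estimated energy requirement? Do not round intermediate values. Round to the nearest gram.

Mifflin-St Jeor (male): BMR = 10(145) + 6.25(190) − 5(81) + 5 = 1450 + 1187.5 − 405 + 5 = 2237.5 kcal/day.
TEE = 2237.5 × 1.225 = 2740.9375 kcal/day.
With stress factor 1.35: 2740.9375 × 1.35 = 3700.2656 kcal/day.
Fat energy = 40% × 3700.2656 = 1480.1063 kcal.
Fat = 1480.1063 ÷ 9 kcal/g = 164.4563 g.

164 g/day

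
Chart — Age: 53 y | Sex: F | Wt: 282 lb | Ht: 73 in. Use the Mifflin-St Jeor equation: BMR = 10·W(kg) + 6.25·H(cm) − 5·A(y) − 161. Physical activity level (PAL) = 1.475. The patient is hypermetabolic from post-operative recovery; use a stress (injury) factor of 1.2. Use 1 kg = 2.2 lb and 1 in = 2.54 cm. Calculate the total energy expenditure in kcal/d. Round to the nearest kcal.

Convert to metric: weight = 282 ÷ 2.2 = 128.1818 kg; height = 73 × 2.54 = 185.42 cm.
Mifflin-St Jeor (female): BMR = 10(128.1818) + 6.25(185.42) − 5(53) − 161 = 1281.8182 + 1158.875 − 265 − 161 = 2014.6932 kcal/day.
TEE = BMR × activity factor = 2014.6932 × 1.475 = 2971.6724 kcal/day.
Apply stress factor: 2971.6724 × 1.2 = 3566.0069 kcal/day.

3566 kcal/d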